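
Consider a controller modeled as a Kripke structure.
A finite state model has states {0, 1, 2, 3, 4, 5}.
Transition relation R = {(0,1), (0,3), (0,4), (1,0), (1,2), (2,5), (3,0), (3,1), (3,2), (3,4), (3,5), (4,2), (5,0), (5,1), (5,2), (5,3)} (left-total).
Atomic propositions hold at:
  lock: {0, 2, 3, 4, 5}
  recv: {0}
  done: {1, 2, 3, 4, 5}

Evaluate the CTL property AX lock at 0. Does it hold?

Sat(AX lock) = {s : every successor in {0, 2, 3, 4, 5}} = {1, 2, 4}
0 ∉ Sat(AX lock) = {1, 2, 4}, so the formula does not hold at 0.

No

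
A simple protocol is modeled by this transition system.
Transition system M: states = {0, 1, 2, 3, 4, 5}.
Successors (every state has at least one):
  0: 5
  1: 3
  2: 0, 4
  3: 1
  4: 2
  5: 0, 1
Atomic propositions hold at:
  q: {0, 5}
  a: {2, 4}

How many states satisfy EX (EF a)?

EF a: least fixpoint, start Z0 = {2, 4}, add states with some successor in Z. Already a fixed point.
Sat(EF a) = {2, 4}
Sat(EX (EF a)) = {s : some successor in {2, 4}} = {2, 4}
|Sat(EX (EF a))| = |{2, 4}| = 2.

2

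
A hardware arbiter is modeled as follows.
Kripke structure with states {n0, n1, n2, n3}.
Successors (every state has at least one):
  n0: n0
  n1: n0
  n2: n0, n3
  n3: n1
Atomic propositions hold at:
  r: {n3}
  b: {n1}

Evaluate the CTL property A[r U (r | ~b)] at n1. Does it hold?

Sat(~b) = {n0, n2, n3}
Sat(r | ~b) = {n0, n2, n3}
A[r U (r | ~b)]: least fixpoint, start Z0 = Sat((r | ~b)) = {n0, n2, n3}, add states in Sat(r) with every successor in Z. Already a fixed point.
Sat(A[r U (r | ~b)]) = {n0, n2, n3}
n1 ∉ Sat(A[r U (r | ~b)]) = {n0, n2, n3}, so the formula does not hold at n1.

No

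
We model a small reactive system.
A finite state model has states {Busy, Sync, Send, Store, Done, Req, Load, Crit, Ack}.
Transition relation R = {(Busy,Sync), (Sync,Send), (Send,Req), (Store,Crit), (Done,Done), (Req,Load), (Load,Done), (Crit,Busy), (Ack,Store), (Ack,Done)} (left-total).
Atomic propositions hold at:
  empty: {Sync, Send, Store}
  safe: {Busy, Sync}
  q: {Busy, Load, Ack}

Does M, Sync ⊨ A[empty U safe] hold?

Yes

A[empty U safe]: least fixpoint, start Z0 = Sat(safe) = {Busy, Sync}, add states in Sat(empty) with every successor in Z. Already a fixed point.
Sat(A[empty U safe]) = {Busy, Sync}
Sync ∈ Sat(A[empty U safe]) = {Busy, Sync}, so the formula holds at Sync.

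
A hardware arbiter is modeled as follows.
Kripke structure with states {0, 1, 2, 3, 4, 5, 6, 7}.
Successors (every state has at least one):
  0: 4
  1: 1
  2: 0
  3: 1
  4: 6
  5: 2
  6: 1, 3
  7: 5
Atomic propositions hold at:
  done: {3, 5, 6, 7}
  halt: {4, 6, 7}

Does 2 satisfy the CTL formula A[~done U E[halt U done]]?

Sat(~done) = {0, 1, 2, 4}
E[halt U done]: least fixpoint, start Z0 = Sat(done) = {3, 5, 6, 7}, add states in Sat(halt) with some successor in Z. Z1 = {3, 4, 5, 6, 7}; fixed.
Sat(E[halt U done]) = {3, 4, 5, 6, 7}
A[~done U E[halt U done]]: least fixpoint, start Z0 = Sat(E[halt U done]) = {3, 4, 5, 6, 7}, add states in Sat(~done) with every successor in Z. Z1 = {0, 3, 4, 5, 6, 7}; Z2 = {0, 2, 3, 4, 5, 6, 7}; fixed.
Sat(A[~done U E[halt U done]]) = {0, 2, 3, 4, 5, 6, 7}
2 ∈ Sat(A[~done U E[halt U done]]) = {0, 2, 3, 4, 5, 6, 7}, so the formula holds at 2.

Yes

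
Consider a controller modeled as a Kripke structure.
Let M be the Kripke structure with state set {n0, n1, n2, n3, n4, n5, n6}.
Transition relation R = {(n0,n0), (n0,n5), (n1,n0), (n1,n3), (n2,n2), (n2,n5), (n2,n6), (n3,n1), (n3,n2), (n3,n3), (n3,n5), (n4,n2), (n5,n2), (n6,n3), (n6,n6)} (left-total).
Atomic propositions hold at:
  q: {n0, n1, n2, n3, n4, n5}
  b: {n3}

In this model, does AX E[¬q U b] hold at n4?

Sat(¬q) = {n6}
E[¬q U b]: least fixpoint, start Z0 = Sat(b) = {n3}, add states in Sat(¬q) with some successor in Z. Z1 = {n3, n6}; fixed.
Sat(E[¬q U b]) = {n3, n6}
Sat(AX E[¬q U b]) = {s : every successor in {n3, n6}} = {n6}
n4 ∉ Sat(AX E[¬q U b]) = {n6}, so the formula does not hold at n4.

No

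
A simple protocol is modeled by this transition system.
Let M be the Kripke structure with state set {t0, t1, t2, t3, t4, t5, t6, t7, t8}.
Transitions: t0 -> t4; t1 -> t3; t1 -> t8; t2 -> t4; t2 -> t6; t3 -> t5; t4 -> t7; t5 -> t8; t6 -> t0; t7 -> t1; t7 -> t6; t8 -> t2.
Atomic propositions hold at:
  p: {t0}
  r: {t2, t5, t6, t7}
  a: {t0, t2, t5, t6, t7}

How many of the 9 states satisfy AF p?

2

AF p: least fixpoint, start Z0 = {t0}, add states with every successor in Z. Z1 = {t0, t6}; fixed.
Sat(AF p) = {t0, t6}
|Sat(AF p)| = |{t0, t6}| = 2.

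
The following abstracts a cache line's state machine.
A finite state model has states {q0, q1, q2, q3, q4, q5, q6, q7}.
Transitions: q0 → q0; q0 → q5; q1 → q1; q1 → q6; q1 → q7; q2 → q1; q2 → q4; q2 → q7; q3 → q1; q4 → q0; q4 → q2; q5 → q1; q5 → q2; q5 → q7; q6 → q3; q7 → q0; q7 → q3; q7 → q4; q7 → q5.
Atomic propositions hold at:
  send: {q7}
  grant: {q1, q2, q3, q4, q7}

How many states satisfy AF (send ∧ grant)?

Sat(send ∧ grant) = {q7}
AF (send ∧ grant): least fixpoint, start Z0 = {q7}, add states with every successor in Z. Already a fixed point.
Sat(AF (send ∧ grant)) = {q7}
|Sat(AF (send ∧ grant))| = |{q7}| = 1.

1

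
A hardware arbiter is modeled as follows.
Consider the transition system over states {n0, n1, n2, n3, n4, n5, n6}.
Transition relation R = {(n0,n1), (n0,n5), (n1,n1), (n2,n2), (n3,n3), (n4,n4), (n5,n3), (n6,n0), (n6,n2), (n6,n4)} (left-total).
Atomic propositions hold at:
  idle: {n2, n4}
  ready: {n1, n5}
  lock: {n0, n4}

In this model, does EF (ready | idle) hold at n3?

Sat(ready | idle) = {n1, n2, n4, n5}
EF (ready | idle): least fixpoint, start Z0 = {n1, n2, n4, n5}, add states with some successor in Z. Z1 = {n0, n1, n2, n4, n5, n6}; fixed.
Sat(EF (ready | idle)) = {n0, n1, n2, n4, n5, n6}
n3 ∉ Sat(EF (ready | idle)) = {n0, n1, n2, n4, n5, n6}, so the formula does not hold at n3.

No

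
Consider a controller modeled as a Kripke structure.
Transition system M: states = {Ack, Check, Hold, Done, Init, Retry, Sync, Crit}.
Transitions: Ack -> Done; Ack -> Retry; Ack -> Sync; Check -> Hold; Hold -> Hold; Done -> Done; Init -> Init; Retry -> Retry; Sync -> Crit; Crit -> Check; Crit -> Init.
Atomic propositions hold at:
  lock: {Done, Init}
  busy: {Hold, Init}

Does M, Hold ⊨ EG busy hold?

EG busy: greatest fixpoint, start Z0 = {Hold, Init}, keep only states in Sat with some successor in Z. Already a fixed point.
Sat(EG busy) = {Hold, Init}
Hold ∈ Sat(EG busy) = {Hold, Init}, so the formula holds at Hold.

Yes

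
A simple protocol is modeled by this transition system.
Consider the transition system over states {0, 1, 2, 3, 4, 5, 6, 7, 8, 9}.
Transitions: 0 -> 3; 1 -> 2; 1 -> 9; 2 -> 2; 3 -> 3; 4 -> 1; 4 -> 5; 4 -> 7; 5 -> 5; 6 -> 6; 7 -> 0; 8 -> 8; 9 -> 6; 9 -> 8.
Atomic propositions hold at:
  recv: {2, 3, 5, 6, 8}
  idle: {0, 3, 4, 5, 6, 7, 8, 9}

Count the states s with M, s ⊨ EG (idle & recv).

4

Sat(idle & recv) = {3, 5, 6, 8}
EG (idle & recv): greatest fixpoint, start Z0 = {3, 5, 6, 8}, keep only states in Sat with some successor in Z. Already a fixed point.
Sat(EG (idle & recv)) = {3, 5, 6, 8}
|Sat(EG (idle & recv))| = |{3, 5, 6, 8}| = 4.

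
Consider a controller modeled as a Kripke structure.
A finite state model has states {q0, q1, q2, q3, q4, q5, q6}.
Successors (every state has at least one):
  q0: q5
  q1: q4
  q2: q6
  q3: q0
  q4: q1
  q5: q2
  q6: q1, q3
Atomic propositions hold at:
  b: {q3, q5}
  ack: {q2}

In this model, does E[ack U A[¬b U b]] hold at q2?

Sat(¬b) = {q0, q1, q2, q4, q6}
A[¬b U b]: least fixpoint, start Z0 = Sat(b) = {q3, q5}, add states in Sat(¬b) with every successor in Z. Z1 = {q0, q3, q5}; fixed.
Sat(A[¬b U b]) = {q0, q3, q5}
E[ack U A[¬b U b]]: least fixpoint, start Z0 = Sat(A[¬b U b]) = {q0, q3, q5}, add states in Sat(ack) with some successor in Z. Already a fixed point.
Sat(E[ack U A[¬b U b]]) = {q0, q3, q5}
q2 ∉ Sat(E[ack U A[¬b U b]]) = {q0, q3, q5}, so the formula does not hold at q2.

No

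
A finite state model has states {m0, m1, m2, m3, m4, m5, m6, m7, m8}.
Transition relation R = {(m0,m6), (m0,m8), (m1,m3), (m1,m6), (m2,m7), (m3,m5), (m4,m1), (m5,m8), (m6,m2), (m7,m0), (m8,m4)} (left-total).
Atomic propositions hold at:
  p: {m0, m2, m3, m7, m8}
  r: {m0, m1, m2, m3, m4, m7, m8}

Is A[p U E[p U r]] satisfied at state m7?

E[p U r]: least fixpoint, start Z0 = Sat(r) = {m0, m1, m2, m3, m4, m7, m8}, add states in Sat(p) with some successor in Z. Already a fixed point.
Sat(E[p U r]) = {m0, m1, m2, m3, m4, m7, m8}
A[p U E[p U r]]: least fixpoint, start Z0 = Sat(E[p U r]) = {m0, m1, m2, m3, m4, m7, m8}, add states in Sat(p) with every successor in Z. Already a fixed point.
Sat(A[p U E[p U r]]) = {m0, m1, m2, m3, m4, m7, m8}
m7 ∈ Sat(A[p U E[p U r]]) = {m0, m1, m2, m3, m4, m7, m8}, so the formula holds at m7.

Yes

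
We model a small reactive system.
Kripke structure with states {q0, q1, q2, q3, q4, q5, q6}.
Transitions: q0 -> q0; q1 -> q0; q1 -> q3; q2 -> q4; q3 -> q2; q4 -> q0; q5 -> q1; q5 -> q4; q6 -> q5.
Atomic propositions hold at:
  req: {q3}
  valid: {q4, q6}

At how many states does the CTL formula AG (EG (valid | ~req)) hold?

Sat(~req) = {q0, q1, q2, q4, q5, q6}
Sat(valid | ~req) = {q0, q1, q2, q4, q5, q6}
EG (valid | ~req): greatest fixpoint, start Z0 = {q0, q1, q2, q4, q5, q6}, keep only states in Sat with some successor in Z. Already a fixed point.
Sat(EG (valid | ~req)) = {q0, q1, q2, q4, q5, q6}
AG (EG (valid | ~req)): greatest fixpoint, start Z0 = {q0, q1, q2, q4, q5, q6}, keep only states in Sat with every successor in Z. Z1 = {q0, q2, q4, q5, q6}; Z2 = {q0, q2, q4, q6}; Z3 = {q0, q2, q4}; fixed.
Sat(AG (EG (valid | ~req))) = {q0, q2, q4}
|Sat(AG (EG (valid | ~req)))| = |{q0, q2, q4}| = 3.

3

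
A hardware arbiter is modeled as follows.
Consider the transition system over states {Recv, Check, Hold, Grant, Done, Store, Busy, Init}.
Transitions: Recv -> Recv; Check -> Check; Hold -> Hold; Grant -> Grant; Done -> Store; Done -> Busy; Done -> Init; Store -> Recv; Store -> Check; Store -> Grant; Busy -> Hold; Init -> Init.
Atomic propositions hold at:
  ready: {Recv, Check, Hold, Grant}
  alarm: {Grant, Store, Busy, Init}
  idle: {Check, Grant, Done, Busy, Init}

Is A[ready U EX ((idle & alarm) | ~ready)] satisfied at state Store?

Yes

Sat(idle & alarm) = {Grant, Busy, Init}
Sat(~ready) = {Done, Store, Busy, Init}
Sat((idle & alarm) | ~ready) = {Grant, Done, Store, Busy, Init}
Sat(EX ((idle & alarm) | ~ready)) = {s : some successor in {Grant, Done, Store, Busy, Init}} = {Grant, Done, Store, Init}
A[ready U EX ((idle & alarm) | ~ready)]: least fixpoint, start Z0 = Sat(EX ((idle & alarm) | ~ready)) = {Grant, Done, Store, Init}, add states in Sat(ready) with every successor in Z. Already a fixed point.
Sat(A[ready U EX ((idle & alarm) | ~ready)]) = {Grant, Done, Store, Init}
Store ∈ Sat(A[ready U EX ((idle & alarm) | ~ready)]) = {Grant, Done, Store, Init}, so the formula holds at Store.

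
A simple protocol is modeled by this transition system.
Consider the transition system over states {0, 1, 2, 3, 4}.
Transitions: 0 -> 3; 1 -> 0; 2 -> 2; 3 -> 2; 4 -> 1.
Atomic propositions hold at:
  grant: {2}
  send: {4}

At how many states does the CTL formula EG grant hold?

EG grant: greatest fixpoint, start Z0 = {2}, keep only states in Sat with some successor in Z. Already a fixed point.
Sat(EG grant) = {2}
|Sat(EG grant)| = |{2}| = 1.

1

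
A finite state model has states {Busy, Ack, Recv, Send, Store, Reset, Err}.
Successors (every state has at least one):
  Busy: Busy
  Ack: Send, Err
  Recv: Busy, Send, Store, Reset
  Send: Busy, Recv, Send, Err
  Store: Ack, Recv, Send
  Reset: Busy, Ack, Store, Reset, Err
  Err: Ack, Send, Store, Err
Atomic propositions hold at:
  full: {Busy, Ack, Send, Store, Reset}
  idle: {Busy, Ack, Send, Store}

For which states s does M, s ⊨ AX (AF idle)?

{Busy}

AF idle: least fixpoint, start Z0 = {Busy, Ack, Send, Store}, add states with every successor in Z. Already a fixed point.
Sat(AF idle) = {Busy, Ack, Send, Store}
Sat(AX (AF idle)) = {s : every successor in {Busy, Ack, Send, Store}} = {Busy}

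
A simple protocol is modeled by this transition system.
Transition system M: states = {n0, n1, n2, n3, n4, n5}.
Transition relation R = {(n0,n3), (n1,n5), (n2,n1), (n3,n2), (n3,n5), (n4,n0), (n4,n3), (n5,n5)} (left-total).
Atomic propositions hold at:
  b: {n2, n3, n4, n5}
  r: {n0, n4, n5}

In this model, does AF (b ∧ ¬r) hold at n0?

Yes

Sat(¬r) = {n1, n2, n3}
Sat(b ∧ ¬r) = {n2, n3}
AF (b ∧ ¬r): least fixpoint, start Z0 = {n2, n3}, add states with every successor in Z. Z1 = {n0, n2, n3}; Z2 = {n0, n2, n3, n4}; fixed.
Sat(AF (b ∧ ¬r)) = {n0, n2, n3, n4}
n0 ∈ Sat(AF (b ∧ ¬r)) = {n0, n2, n3, n4}, so the formula holds at n0.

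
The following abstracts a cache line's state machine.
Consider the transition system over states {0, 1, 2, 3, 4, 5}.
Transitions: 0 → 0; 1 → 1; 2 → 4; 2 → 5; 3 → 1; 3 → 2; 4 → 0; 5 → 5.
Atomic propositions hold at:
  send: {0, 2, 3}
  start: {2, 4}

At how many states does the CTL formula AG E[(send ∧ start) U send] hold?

1

Sat(send ∧ start) = {2}
E[(send ∧ start) U send]: least fixpoint, start Z0 = Sat(send) = {0, 2, 3}, add states in Sat(send ∧ start) with some successor in Z. Already a fixed point.
Sat(E[(send ∧ start) U send]) = {0, 2, 3}
AG E[(send ∧ start) U send]: greatest fixpoint, start Z0 = {0, 2, 3}, keep only states in Sat with every successor in Z. Z1 = {0}; fixed.
Sat(AG E[(send ∧ start) U send]) = {0}
|Sat(AG E[(send ∧ start) U send])| = |{0}| = 1.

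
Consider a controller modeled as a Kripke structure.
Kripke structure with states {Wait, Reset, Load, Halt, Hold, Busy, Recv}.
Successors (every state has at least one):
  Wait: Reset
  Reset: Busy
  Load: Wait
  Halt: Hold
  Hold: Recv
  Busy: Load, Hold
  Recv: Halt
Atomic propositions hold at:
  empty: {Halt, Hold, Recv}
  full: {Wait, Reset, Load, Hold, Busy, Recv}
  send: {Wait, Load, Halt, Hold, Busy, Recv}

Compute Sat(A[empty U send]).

A[empty U send]: least fixpoint, start Z0 = Sat(send) = {Wait, Load, Halt, Hold, Busy, Recv}, add states in Sat(empty) with every successor in Z. Already a fixed point.
Sat(A[empty U send]) = {Wait, Load, Halt, Hold, Busy, Recv}

{Wait, Load, Halt, Hold, Busy, Recv}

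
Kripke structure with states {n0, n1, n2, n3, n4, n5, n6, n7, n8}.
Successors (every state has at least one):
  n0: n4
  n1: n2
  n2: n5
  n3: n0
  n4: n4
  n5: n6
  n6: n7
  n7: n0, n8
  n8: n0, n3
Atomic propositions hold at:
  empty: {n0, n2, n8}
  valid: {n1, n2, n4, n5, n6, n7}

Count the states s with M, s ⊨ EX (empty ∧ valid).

1

Sat(empty ∧ valid) = {n2}
Sat(EX (empty ∧ valid)) = {s : some successor in {n2}} = {n1}
|Sat(EX (empty ∧ valid))| = |{n1}| = 1.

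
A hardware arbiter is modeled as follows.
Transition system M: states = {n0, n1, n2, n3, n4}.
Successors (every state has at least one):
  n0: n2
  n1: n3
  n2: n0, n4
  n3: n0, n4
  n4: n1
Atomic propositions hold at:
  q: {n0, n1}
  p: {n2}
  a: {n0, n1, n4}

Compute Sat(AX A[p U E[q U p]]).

{n0}

E[q U p]: least fixpoint, start Z0 = Sat(p) = {n2}, add states in Sat(q) with some successor in Z. Z1 = {n0, n2}; fixed.
Sat(E[q U p]) = {n0, n2}
A[p U E[q U p]]: least fixpoint, start Z0 = Sat(E[q U p]) = {n0, n2}, add states in Sat(p) with every successor in Z. Already a fixed point.
Sat(A[p U E[q U p]]) = {n0, n2}
Sat(AX A[p U E[q U p]]) = {s : every successor in {n0, n2}} = {n0}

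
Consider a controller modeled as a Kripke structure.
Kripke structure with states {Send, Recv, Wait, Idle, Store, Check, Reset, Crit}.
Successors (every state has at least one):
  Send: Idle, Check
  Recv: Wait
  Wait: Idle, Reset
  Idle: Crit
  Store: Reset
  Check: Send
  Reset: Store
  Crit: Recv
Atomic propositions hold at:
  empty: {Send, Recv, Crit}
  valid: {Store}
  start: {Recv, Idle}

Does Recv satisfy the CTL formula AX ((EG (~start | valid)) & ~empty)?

Sat(~start) = {Send, Wait, Store, Check, Reset, Crit}
Sat(~start | valid) = {Send, Wait, Store, Check, Reset, Crit}
EG (~start | valid): greatest fixpoint, start Z0 = {Send, Wait, Store, Check, Reset, Crit}, keep only states in Sat with some successor in Z. Z1 = {Send, Wait, Store, Check, Reset}; fixed.
Sat(EG (~start | valid)) = {Send, Wait, Store, Check, Reset}
Sat(~empty) = {Wait, Idle, Store, Check, Reset}
Sat((EG (~start | valid)) & ~empty) = {Wait, Store, Check, Reset}
Sat(AX ((EG (~start | valid)) & ~empty)) = {s : every successor in {Wait, Store, Check, Reset}} = {Recv, Store, Reset}
Recv ∈ Sat(AX ((EG (~start | valid)) & ~empty)) = {Recv, Store, Reset}, so the formula holds at Recv.

Yes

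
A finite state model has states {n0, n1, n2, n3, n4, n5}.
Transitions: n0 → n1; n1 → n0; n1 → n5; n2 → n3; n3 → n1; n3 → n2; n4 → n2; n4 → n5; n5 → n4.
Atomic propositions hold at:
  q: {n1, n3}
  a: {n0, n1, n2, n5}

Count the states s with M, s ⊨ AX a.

Sat(AX a) = {s : every successor in {n0, n1, n2, n5}} = {n0, n1, n3, n4}
|Sat(AX a)| = |{n0, n1, n3, n4}| = 4.

4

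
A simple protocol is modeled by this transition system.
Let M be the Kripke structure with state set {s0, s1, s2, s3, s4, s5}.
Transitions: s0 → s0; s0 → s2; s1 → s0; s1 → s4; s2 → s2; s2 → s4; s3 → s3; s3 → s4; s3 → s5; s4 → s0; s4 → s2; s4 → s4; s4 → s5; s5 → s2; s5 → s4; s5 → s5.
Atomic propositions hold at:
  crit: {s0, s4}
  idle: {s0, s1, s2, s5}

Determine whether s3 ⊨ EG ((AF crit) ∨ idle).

AF crit: least fixpoint, start Z0 = {s0, s4}, add states with every successor in Z. Z1 = {s0, s1, s4}; fixed.
Sat(AF crit) = {s0, s1, s4}
Sat((AF crit) ∨ idle) = {s0, s1, s2, s4, s5}
EG ((AF crit) ∨ idle): greatest fixpoint, start Z0 = {s0, s1, s2, s4, s5}, keep only states in Sat with some successor in Z. Already a fixed point.
Sat(EG ((AF crit) ∨ idle)) = {s0, s1, s2, s4, s5}
s3 ∉ Sat(EG ((AF crit) ∨ idle)) = {s0, s1, s2, s4, s5}, so the formula does not hold at s3.

No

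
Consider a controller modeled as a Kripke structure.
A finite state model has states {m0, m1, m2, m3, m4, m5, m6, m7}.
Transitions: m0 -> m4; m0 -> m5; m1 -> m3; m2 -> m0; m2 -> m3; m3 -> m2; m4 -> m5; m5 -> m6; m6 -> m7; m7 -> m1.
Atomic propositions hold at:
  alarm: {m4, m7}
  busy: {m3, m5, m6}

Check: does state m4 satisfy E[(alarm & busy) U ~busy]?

Yes

Sat(alarm & busy) = ∅
Sat(~busy) = {m0, m1, m2, m4, m7}
E[(alarm & busy) U ~busy]: least fixpoint, start Z0 = Sat(~busy) = {m0, m1, m2, m4, m7}, add states in Sat(alarm & busy) with some successor in Z. Already a fixed point.
Sat(E[(alarm & busy) U ~busy]) = {m0, m1, m2, m4, m7}
m4 ∈ Sat(E[(alarm & busy) U ~busy]) = {m0, m1, m2, m4, m7}, so the formula holds at m4.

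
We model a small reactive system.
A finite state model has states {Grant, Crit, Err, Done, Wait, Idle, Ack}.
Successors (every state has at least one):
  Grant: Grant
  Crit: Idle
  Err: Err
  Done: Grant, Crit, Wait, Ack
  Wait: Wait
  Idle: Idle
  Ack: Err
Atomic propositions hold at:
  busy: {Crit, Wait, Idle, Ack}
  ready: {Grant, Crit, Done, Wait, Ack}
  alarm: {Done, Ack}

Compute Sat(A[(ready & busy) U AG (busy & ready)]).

Sat(ready & busy) = {Crit, Wait, Ack}
Sat(busy & ready) = {Crit, Wait, Ack}
AG (busy & ready): greatest fixpoint, start Z0 = {Crit, Wait, Ack}, keep only states in Sat with every successor in Z. Z1 = {Wait}; fixed.
Sat(AG (busy & ready)) = {Wait}
A[(ready & busy) U AG (busy & ready)]: least fixpoint, start Z0 = Sat(AG (busy & ready)) = {Wait}, add states in Sat(ready & busy) with every successor in Z. Already a fixed point.
Sat(A[(ready & busy) U AG (busy & ready)]) = {Wait}

{Wait}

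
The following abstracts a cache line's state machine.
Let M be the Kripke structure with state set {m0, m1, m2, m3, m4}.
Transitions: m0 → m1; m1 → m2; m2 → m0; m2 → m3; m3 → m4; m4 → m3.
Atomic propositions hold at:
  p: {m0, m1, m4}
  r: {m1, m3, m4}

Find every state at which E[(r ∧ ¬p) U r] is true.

Sat(¬p) = {m2, m3}
Sat(r ∧ ¬p) = {m3}
E[(r ∧ ¬p) U r]: least fixpoint, start Z0 = Sat(r) = {m1, m3, m4}, add states in Sat(r ∧ ¬p) with some successor in Z. Already a fixed point.
Sat(E[(r ∧ ¬p) U r]) = {m1, m3, m4}

{m1, m3, m4}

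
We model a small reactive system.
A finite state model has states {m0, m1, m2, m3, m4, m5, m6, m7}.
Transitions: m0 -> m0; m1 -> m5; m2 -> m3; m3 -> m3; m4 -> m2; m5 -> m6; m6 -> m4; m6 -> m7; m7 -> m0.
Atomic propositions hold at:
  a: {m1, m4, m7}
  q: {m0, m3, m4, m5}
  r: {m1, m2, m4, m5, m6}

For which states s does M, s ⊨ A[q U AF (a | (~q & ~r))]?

{m1, m4, m5, m6, m7}

Sat(~q) = {m1, m2, m6, m7}
Sat(~r) = {m0, m3, m7}
Sat(~q & ~r) = {m7}
Sat(a | (~q & ~r)) = {m1, m4, m7}
AF (a | (~q & ~r)): least fixpoint, start Z0 = {m1, m4, m7}, add states with every successor in Z. Z1 = {m1, m4, m6, m7}; Z2 = {m1, m4, m5, m6, m7}; fixed.
Sat(AF (a | (~q & ~r))) = {m1, m4, m5, m6, m7}
A[q U AF (a | (~q & ~r))]: least fixpoint, start Z0 = Sat(AF (a | (~q & ~r))) = {m1, m4, m5, m6, m7}, add states in Sat(q) with every successor in Z. Already a fixed point.
Sat(A[q U AF (a | (~q & ~r))]) = {m1, m4, m5, m6, m7}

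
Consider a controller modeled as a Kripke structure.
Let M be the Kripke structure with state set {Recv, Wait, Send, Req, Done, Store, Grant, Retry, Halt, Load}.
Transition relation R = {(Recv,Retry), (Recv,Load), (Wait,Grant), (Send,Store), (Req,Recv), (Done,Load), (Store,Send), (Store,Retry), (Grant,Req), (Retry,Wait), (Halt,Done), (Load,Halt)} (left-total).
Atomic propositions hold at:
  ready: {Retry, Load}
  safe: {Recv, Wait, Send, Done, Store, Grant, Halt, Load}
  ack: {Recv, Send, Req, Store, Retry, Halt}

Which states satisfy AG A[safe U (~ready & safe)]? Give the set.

{Done, Halt, Load}

Sat(~ready) = {Recv, Wait, Send, Req, Done, Store, Grant, Halt}
Sat(~ready & safe) = {Recv, Wait, Send, Done, Store, Grant, Halt}
A[safe U (~ready & safe)]: least fixpoint, start Z0 = Sat((~ready & safe)) = {Recv, Wait, Send, Done, Store, Grant, Halt}, add states in Sat(safe) with every successor in Z. Z1 = {Recv, Wait, Send, Done, Store, Grant, Halt, Load}; fixed.
Sat(A[safe U (~ready & safe)]) = {Recv, Wait, Send, Done, Store, Grant, Halt, Load}
AG A[safe U (~ready & safe)]: greatest fixpoint, start Z0 = {Recv, Wait, Send, Done, Store, Grant, Halt, Load}, keep only states in Sat with every successor in Z. Z1 = {Wait, Send, Done, Halt, Load}; Z2 = {Done, Halt, Load}; fixed.
Sat(AG A[safe U (~ready & safe)]) = {Done, Halt, Load}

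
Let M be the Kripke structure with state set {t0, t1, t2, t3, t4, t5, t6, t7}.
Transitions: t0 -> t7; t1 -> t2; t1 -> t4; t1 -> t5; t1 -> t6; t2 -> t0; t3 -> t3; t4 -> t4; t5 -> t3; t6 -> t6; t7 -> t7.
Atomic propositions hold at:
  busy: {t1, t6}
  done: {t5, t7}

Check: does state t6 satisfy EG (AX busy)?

Sat(AX busy) = {s : every successor in {t1, t6}} = {t6}
EG (AX busy): greatest fixpoint, start Z0 = {t6}, keep only states in Sat with some successor in Z. Already a fixed point.
Sat(EG (AX busy)) = {t6}
t6 ∈ Sat(EG (AX busy)) = {t6}, so the formula holds at t6.

Yes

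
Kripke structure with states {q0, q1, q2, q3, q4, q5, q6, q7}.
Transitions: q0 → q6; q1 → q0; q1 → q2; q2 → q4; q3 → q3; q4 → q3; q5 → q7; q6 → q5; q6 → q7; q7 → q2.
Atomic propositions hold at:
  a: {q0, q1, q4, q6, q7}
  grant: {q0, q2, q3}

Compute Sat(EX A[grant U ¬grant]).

{q0, q1, q2, q5, q6, q7}

Sat(¬grant) = {q1, q4, q5, q6, q7}
A[grant U ¬grant]: least fixpoint, start Z0 = Sat(¬grant) = {q1, q4, q5, q6, q7}, add states in Sat(grant) with every successor in Z. Z1 = {q0, q1, q2, q4, q5, q6, q7}; fixed.
Sat(A[grant U ¬grant]) = {q0, q1, q2, q4, q5, q6, q7}
Sat(EX A[grant U ¬grant]) = {s : some successor in {q0, q1, q2, q4, q5, q6, q7}} = {q0, q1, q2, q5, q6, q7}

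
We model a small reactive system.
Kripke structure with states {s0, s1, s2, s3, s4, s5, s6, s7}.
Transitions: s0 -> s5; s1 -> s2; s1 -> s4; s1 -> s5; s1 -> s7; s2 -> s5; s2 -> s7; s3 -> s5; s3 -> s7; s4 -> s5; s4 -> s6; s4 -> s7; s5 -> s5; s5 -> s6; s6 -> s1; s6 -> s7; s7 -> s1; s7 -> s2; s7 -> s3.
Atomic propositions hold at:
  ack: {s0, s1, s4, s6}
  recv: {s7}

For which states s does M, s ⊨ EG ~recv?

Sat(~recv) = {s0, s1, s2, s3, s4, s5, s6}
EG ~recv: greatest fixpoint, start Z0 = {s0, s1, s2, s3, s4, s5, s6}, keep only states in Sat with some successor in Z. Already a fixed point.
Sat(EG ~recv) = {s0, s1, s2, s3, s4, s5, s6}

{s0, s1, s2, s3, s4, s5, s6}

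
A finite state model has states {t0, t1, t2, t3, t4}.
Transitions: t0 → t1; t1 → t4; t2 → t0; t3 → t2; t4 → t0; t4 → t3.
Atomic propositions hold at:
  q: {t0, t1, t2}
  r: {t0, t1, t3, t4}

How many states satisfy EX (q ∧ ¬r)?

1

Sat(¬r) = {t2}
Sat(q ∧ ¬r) = {t2}
Sat(EX (q ∧ ¬r)) = {s : some successor in {t2}} = {t3}
|Sat(EX (q ∧ ¬r))| = |{t3}| = 1.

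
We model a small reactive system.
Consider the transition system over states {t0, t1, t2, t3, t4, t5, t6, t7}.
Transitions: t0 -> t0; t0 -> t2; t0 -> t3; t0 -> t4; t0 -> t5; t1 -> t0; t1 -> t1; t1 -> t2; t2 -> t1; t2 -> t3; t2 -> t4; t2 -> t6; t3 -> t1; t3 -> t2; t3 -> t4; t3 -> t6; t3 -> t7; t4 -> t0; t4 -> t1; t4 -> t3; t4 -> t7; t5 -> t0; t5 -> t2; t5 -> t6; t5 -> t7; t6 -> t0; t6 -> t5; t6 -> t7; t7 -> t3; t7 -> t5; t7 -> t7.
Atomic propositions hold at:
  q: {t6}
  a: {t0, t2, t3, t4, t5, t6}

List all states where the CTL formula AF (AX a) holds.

{t0}

Sat(AX a) = {s : every successor in {t0, t2, t3, t4, t5, t6}} = {t0}
AF (AX a): least fixpoint, start Z0 = {t0}, add states with every successor in Z. Already a fixed point.
Sat(AF (AX a)) = {t0}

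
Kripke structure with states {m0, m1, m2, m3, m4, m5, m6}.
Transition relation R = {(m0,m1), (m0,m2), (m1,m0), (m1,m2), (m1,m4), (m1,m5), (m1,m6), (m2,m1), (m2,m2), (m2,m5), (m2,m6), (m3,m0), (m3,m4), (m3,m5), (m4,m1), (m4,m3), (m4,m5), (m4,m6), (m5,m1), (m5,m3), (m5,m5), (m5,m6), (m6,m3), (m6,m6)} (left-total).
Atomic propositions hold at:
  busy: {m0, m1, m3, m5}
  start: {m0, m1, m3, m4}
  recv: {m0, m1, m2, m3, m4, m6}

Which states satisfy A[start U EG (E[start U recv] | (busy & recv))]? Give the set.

E[start U recv]: least fixpoint, start Z0 = Sat(recv) = {m0, m1, m2, m3, m4, m6}, add states in Sat(start) with some successor in Z. Already a fixed point.
Sat(E[start U recv]) = {m0, m1, m2, m3, m4, m6}
Sat(busy & recv) = {m0, m1, m3}
Sat(E[start U recv] | (busy & recv)) = {m0, m1, m2, m3, m4, m6}
EG (E[start U recv] | (busy & recv)): greatest fixpoint, start Z0 = {m0, m1, m2, m3, m4, m6}, keep only states in Sat with some successor in Z. Already a fixed point.
Sat(EG (E[start U recv] | (busy & recv))) = {m0, m1, m2, m3, m4, m6}
A[start U EG (E[start U recv] | (busy & recv))]: least fixpoint, start Z0 = Sat(EG (E[start U recv] | (busy & recv))) = {m0, m1, m2, m3, m4, m6}, add states in Sat(start) with every successor in Z. Already a fixed point.
Sat(A[start U EG (E[start U recv] | (busy & recv))]) = {m0, m1, m2, m3, m4, m6}

{m0, m1, m2, m3, m4, m6}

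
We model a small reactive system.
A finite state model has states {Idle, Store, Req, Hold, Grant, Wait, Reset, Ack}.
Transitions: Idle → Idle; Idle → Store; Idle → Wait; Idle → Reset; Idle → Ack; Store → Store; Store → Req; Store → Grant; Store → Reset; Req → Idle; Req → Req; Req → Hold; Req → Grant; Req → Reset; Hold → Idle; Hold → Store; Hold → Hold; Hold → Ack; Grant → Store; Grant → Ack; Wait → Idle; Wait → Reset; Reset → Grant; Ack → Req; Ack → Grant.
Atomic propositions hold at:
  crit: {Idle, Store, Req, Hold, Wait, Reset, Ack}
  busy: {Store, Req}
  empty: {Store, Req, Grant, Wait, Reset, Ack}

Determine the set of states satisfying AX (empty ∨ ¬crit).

{Store, Grant, Reset, Ack}

Sat(¬crit) = {Grant}
Sat(empty ∨ ¬crit) = {Store, Req, Grant, Wait, Reset, Ack}
Sat(AX (empty ∨ ¬crit)) = {s : every successor in {Store, Req, Grant, Wait, Reset, Ack}} = {Store, Grant, Reset, Ack}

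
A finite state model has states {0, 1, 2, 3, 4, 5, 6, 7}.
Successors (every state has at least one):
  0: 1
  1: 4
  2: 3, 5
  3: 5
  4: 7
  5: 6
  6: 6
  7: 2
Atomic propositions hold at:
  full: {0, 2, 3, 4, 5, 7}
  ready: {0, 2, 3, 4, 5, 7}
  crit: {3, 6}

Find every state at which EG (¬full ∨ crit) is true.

{6}

Sat(¬full) = {1, 6}
Sat(¬full ∨ crit) = {1, 3, 6}
EG (¬full ∨ crit): greatest fixpoint, start Z0 = {1, 3, 6}, keep only states in Sat with some successor in Z. Z1 = {6}; fixed.
Sat(EG (¬full ∨ crit)) = {6}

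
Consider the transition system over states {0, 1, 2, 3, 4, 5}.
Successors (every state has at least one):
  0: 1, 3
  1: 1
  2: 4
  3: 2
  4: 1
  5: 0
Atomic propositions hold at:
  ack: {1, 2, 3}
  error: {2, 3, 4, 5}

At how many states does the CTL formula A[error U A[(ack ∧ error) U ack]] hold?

Sat(ack ∧ error) = {2, 3}
A[(ack ∧ error) U ack]: least fixpoint, start Z0 = Sat(ack) = {1, 2, 3}, add states in Sat(ack ∧ error) with every successor in Z. Already a fixed point.
Sat(A[(ack ∧ error) U ack]) = {1, 2, 3}
A[error U A[(ack ∧ error) U ack]]: least fixpoint, start Z0 = Sat(A[(ack ∧ error) U ack]) = {1, 2, 3}, add states in Sat(error) with every successor in Z. Z1 = {1, 2, 3, 4}; fixed.
Sat(A[error U A[(ack ∧ error) U ack]]) = {1, 2, 3, 4}
|Sat(A[error U A[(ack ∧ error) U ack]])| = |{1, 2, 3, 4}| = 4.

4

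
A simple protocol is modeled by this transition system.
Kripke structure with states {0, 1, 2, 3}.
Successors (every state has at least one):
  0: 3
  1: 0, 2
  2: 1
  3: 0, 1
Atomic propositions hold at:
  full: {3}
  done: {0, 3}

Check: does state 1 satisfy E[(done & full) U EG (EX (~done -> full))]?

Yes

Sat(done & full) = {3}
Sat(~done) = {1, 2}
Sat(~done -> full) = {0, 3}
Sat(EX (~done -> full)) = {s : some successor in {0, 3}} = {0, 1, 3}
EG (EX (~done -> full)): greatest fixpoint, start Z0 = {0, 1, 3}, keep only states in Sat with some successor in Z. Already a fixed point.
Sat(EG (EX (~done -> full))) = {0, 1, 3}
E[(done & full) U EG (EX (~done -> full))]: least fixpoint, start Z0 = Sat(EG (EX (~done -> full))) = {0, 1, 3}, add states in Sat(done & full) with some successor in Z. Already a fixed point.
Sat(E[(done & full) U EG (EX (~done -> full))]) = {0, 1, 3}
1 ∈ Sat(E[(done & full) U EG (EX (~done -> full))]) = {0, 1, 3}, so the formula holds at 1.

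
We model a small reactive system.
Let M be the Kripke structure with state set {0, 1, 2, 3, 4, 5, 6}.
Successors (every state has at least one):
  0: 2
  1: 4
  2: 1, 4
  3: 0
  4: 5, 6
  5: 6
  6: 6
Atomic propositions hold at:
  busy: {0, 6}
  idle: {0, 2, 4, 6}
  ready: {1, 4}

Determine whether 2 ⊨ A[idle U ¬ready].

Sat(¬ready) = {0, 2, 3, 5, 6}
A[idle U ¬ready]: least fixpoint, start Z0 = Sat(¬ready) = {0, 2, 3, 5, 6}, add states in Sat(idle) with every successor in Z. Z1 = {0, 2, 3, 4, 5, 6}; fixed.
Sat(A[idle U ¬ready]) = {0, 2, 3, 4, 5, 6}
2 ∈ Sat(A[idle U ¬ready]) = {0, 2, 3, 4, 5, 6}, so the formula holds at 2.

Yes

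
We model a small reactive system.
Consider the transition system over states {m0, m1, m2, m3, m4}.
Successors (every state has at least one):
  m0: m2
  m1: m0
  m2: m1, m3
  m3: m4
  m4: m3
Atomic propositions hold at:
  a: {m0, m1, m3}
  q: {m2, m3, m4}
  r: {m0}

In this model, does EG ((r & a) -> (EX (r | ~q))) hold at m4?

Yes

Sat(r & a) = {m0}
Sat(~q) = {m0, m1}
Sat(r | ~q) = {m0, m1}
Sat(EX (r | ~q)) = {s : some successor in {m0, m1}} = {m1, m2}
Sat((r & a) -> (EX (r | ~q))) = {m1, m2, m3, m4}
EG ((r & a) -> (EX (r | ~q))): greatest fixpoint, start Z0 = {m1, m2, m3, m4}, keep only states in Sat with some successor in Z. Z1 = {m2, m3, m4}; fixed.
Sat(EG ((r & a) -> (EX (r | ~q)))) = {m2, m3, m4}
m4 ∈ Sat(EG ((r & a) -> (EX (r | ~q)))) = {m2, m3, m4}, so the formula holds at m4.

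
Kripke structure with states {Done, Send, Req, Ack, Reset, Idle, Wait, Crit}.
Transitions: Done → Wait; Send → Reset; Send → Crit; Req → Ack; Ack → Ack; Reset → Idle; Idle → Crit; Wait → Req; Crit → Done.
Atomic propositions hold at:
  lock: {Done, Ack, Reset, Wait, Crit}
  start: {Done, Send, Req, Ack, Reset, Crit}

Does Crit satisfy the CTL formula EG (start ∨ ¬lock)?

Sat(¬lock) = {Send, Req, Idle}
Sat(start ∨ ¬lock) = {Done, Send, Req, Ack, Reset, Idle, Crit}
EG (start ∨ ¬lock): greatest fixpoint, start Z0 = {Done, Send, Req, Ack, Reset, Idle, Crit}, keep only states in Sat with some successor in Z. Z1 = {Send, Req, Ack, Reset, Idle, Crit}; Z2 = {Send, Req, Ack, Reset, Idle}; Z3 = {Send, Req, Ack, Reset}; Z4 = {Send, Req, Ack}; Z5 = {Req, Ack}; fixed.
Sat(EG (start ∨ ¬lock)) = {Req, Ack}
Crit ∉ Sat(EG (start ∨ ¬lock)) = {Req, Ack}, so the formula does not hold at Crit.

No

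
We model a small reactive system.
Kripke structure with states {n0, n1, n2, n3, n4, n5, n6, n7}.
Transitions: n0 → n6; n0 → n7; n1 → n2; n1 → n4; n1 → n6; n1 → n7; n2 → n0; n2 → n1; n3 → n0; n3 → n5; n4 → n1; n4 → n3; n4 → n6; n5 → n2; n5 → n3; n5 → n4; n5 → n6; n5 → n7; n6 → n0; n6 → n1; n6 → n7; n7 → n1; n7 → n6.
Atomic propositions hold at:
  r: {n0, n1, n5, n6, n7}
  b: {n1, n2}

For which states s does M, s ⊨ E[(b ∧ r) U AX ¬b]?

{n0, n3}

Sat(b ∧ r) = {n1}
Sat(¬b) = {n0, n3, n4, n5, n6, n7}
Sat(AX ¬b) = {s : every successor in {n0, n3, n4, n5, n6, n7}} = {n0, n3}
E[(b ∧ r) U AX ¬b]: least fixpoint, start Z0 = Sat(AX ¬b) = {n0, n3}, add states in Sat(b ∧ r) with some successor in Z. Already a fixed point.
Sat(E[(b ∧ r) U AX ¬b]) = {n0, n3}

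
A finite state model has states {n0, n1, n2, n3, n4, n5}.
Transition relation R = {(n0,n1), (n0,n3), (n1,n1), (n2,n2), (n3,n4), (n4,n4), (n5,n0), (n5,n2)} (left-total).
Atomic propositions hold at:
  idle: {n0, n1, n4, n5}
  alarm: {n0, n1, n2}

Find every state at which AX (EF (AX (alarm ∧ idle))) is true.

{n1}

Sat(alarm ∧ idle) = {n0, n1}
Sat(AX (alarm ∧ idle)) = {s : every successor in {n0, n1}} = {n1}
EF (AX (alarm ∧ idle)): least fixpoint, start Z0 = {n1}, add states with some successor in Z. Z1 = {n0, n1}; Z2 = {n0, n1, n5}; fixed.
Sat(EF (AX (alarm ∧ idle))) = {n0, n1, n5}
Sat(AX (EF (AX (alarm ∧ idle)))) = {s : every successor in {n0, n1, n5}} = {n1}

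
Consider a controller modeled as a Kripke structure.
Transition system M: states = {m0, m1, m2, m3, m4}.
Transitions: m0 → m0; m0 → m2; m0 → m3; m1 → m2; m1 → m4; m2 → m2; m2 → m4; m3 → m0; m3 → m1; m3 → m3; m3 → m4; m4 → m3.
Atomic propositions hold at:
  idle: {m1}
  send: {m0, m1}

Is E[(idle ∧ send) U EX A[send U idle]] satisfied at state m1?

No

Sat(idle ∧ send) = {m1}
A[send U idle]: least fixpoint, start Z0 = Sat(idle) = {m1}, add states in Sat(send) with every successor in Z. Already a fixed point.
Sat(A[send U idle]) = {m1}
Sat(EX A[send U idle]) = {s : some successor in {m1}} = {m3}
E[(idle ∧ send) U EX A[send U idle]]: least fixpoint, start Z0 = Sat(EX A[send U idle]) = {m3}, add states in Sat(idle ∧ send) with some successor in Z. Already a fixed point.
Sat(E[(idle ∧ send) U EX A[send U idle]]) = {m3}
m1 ∉ Sat(E[(idle ∧ send) U EX A[send U idle]]) = {m3}, so the formula does not hold at m1.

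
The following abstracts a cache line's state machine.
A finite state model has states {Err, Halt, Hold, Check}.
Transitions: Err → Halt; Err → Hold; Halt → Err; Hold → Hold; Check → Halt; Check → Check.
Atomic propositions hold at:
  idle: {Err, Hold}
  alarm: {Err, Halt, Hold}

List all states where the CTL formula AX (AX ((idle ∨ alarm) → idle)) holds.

Sat(idle ∨ alarm) = {Err, Halt, Hold}
Sat((idle ∨ alarm) → idle) = {Err, Hold, Check}
Sat(AX ((idle ∨ alarm) → idle)) = {s : every successor in {Err, Hold, Check}} = {Halt, Hold}
Sat(AX (AX ((idle ∨ alarm) → idle))) = {s : every successor in {Halt, Hold}} = {Err, Hold}

{Err, Hold}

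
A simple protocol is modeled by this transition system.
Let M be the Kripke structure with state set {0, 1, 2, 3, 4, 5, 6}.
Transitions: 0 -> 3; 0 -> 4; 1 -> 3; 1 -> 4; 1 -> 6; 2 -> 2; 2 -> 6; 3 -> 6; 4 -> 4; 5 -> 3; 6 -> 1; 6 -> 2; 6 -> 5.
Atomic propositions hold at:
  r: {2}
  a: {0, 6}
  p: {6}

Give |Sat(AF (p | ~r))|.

6

Sat(~r) = {0, 1, 3, 4, 5, 6}
Sat(p | ~r) = {0, 1, 3, 4, 5, 6}
AF (p | ~r): least fixpoint, start Z0 = {0, 1, 3, 4, 5, 6}, add states with every successor in Z. Already a fixed point.
Sat(AF (p | ~r)) = {0, 1, 3, 4, 5, 6}
|Sat(AF (p | ~r))| = |{0, 1, 3, 4, 5, 6}| = 6.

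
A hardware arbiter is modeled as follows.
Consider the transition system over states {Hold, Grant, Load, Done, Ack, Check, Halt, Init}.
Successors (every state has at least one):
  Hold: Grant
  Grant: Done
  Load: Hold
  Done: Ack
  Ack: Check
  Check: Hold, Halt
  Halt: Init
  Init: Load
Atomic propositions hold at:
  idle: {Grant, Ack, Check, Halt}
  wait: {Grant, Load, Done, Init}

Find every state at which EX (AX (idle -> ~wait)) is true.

{Hold, Grant, Done, Ack, Check, Halt, Init}

Sat(~wait) = {Hold, Ack, Check, Halt}
Sat(idle -> ~wait) = {Hold, Load, Done, Ack, Check, Halt, Init}
Sat(AX (idle -> ~wait)) = {s : every successor in {Hold, Load, Done, Ack, Check, Halt, Init}} = {Grant, Load, Done, Ack, Check, Halt, Init}
Sat(EX (AX (idle -> ~wait))) = {s : some successor in {Grant, Load, Done, Ack, Check, Halt, Init}} = {Hold, Grant, Done, Ack, Check, Halt, Init}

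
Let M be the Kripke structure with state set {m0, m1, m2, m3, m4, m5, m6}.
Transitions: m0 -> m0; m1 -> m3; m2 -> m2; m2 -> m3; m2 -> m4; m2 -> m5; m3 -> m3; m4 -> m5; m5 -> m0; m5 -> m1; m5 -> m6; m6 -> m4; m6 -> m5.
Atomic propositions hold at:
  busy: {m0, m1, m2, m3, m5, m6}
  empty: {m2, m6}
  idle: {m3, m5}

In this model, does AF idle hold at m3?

Yes

AF idle: least fixpoint, start Z0 = {m3, m5}, add states with every successor in Z. Z1 = {m1, m3, m4, m5}; Z2 = {m1, m3, m4, m5, m6}; fixed.
Sat(AF idle) = {m1, m3, m4, m5, m6}
m3 ∈ Sat(AF idle) = {m1, m3, m4, m5, m6}, so the formula holds at m3.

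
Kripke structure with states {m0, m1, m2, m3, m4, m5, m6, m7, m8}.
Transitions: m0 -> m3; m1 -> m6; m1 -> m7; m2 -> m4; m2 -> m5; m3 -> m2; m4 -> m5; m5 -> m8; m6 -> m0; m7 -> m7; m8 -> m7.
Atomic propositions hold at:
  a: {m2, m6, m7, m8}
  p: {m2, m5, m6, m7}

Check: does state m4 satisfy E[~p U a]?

No

Sat(~p) = {m0, m1, m3, m4, m8}
E[~p U a]: least fixpoint, start Z0 = Sat(a) = {m2, m6, m7, m8}, add states in Sat(~p) with some successor in Z. Z1 = {m1, m2, m3, m6, m7, m8}; Z2 = {m0, m1, m2, m3, m6, m7, m8}; fixed.
Sat(E[~p U a]) = {m0, m1, m2, m3, m6, m7, m8}
m4 ∉ Sat(E[~p U a]) = {m0, m1, m2, m3, m6, m7, m8}, so the formula does not hold at m4.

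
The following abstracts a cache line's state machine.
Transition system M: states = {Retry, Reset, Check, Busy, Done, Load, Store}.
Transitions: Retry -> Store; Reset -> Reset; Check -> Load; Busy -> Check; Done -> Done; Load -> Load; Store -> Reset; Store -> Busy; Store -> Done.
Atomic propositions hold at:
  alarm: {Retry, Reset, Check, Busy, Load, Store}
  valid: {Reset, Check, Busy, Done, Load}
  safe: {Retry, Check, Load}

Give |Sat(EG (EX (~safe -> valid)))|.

6

Sat(~safe) = {Reset, Busy, Done, Store}
Sat(~safe -> valid) = {Retry, Reset, Check, Busy, Done, Load}
Sat(EX (~safe -> valid)) = {s : some successor in {Retry, Reset, Check, Busy, Done, Load}} = {Reset, Check, Busy, Done, Load, Store}
EG (EX (~safe -> valid)): greatest fixpoint, start Z0 = {Reset, Check, Busy, Done, Load, Store}, keep only states in Sat with some successor in Z. Already a fixed point.
Sat(EG (EX (~safe -> valid))) = {Reset, Check, Busy, Done, Load, Store}
|Sat(EG (EX (~safe -> valid)))| = |{Reset, Check, Busy, Done, Load, Store}| = 6.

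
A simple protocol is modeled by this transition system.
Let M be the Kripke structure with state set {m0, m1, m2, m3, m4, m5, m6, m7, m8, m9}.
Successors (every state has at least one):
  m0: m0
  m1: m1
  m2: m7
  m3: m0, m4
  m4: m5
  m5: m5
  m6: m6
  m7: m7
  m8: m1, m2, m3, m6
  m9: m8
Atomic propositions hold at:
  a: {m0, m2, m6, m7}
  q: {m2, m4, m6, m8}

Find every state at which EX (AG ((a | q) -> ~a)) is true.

Sat(a | q) = {m0, m2, m4, m6, m7, m8}
Sat(~a) = {m1, m3, m4, m5, m8, m9}
Sat((a | q) -> ~a) = {m1, m3, m4, m5, m8, m9}
AG ((a | q) -> ~a): greatest fixpoint, start Z0 = {m1, m3, m4, m5, m8, m9}, keep only states in Sat with every successor in Z. Z1 = {m1, m4, m5, m9}; Z2 = {m1, m4, m5}; fixed.
Sat(AG ((a | q) -> ~a)) = {m1, m4, m5}
Sat(EX (AG ((a | q) -> ~a))) = {s : some successor in {m1, m4, m5}} = {m1, m3, m4, m5, m8}

{m1, m3, m4, m5, m8}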